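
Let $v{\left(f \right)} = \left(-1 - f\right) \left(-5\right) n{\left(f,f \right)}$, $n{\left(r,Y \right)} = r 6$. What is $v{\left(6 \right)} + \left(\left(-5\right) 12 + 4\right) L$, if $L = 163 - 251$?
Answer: $6188$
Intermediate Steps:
$n{\left(r,Y \right)} = 6 r$
$L = -88$
$v{\left(f \right)} = 6 f \left(5 + 5 f\right)$ ($v{\left(f \right)} = \left(-1 - f\right) \left(-5\right) 6 f = \left(5 + 5 f\right) 6 f = 6 f \left(5 + 5 f\right)$)
$v{\left(6 \right)} + \left(\left(-5\right) 12 + 4\right) L = 30 \cdot 6 \left(1 + 6\right) + \left(\left(-5\right) 12 + 4\right) \left(-88\right) = 30 \cdot 6 \cdot 7 + \left(-60 + 4\right) \left(-88\right) = 1260 - -4928 = 1260 + 4928 = 6188$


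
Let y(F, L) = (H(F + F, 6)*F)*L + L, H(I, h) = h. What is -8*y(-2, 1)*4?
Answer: 352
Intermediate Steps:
y(F, L) = L + 6*F*L (y(F, L) = (6*F)*L + L = 6*F*L + L = L + 6*F*L)
-8*y(-2, 1)*4 = -8*(1 + 6*(-2))*4 = -8*(1 - 12)*4 = -8*(-11)*4 = 88*4 = 352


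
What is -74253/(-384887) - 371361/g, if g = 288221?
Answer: -121530747294/110932516027 ≈ -1.0955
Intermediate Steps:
-74253/(-384887) - 371361/g = -74253/(-384887) - 371361/288221 = -74253*(-1/384887) - 371361*1/288221 = 74253/384887 - 371361/288221 = -121530747294/110932516027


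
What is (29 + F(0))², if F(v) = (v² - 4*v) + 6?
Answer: 1225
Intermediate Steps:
F(v) = 6 + v² - 4*v
(29 + F(0))² = (29 + (6 + 0² - 4*0))² = (29 + (6 + 0 + 0))² = (29 + 6)² = 35² = 1225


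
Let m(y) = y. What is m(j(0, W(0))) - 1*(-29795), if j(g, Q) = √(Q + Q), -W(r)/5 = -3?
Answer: 29795 + √30 ≈ 29800.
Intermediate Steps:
W(r) = 15 (W(r) = -5*(-3) = 15)
j(g, Q) = √2*√Q (j(g, Q) = √(2*Q) = √2*√Q)
m(j(0, W(0))) - 1*(-29795) = √2*√15 - 1*(-29795) = √30 + 29795 = 29795 + √30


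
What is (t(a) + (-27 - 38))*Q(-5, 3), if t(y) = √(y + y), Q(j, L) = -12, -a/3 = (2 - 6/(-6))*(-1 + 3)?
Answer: 780 - 72*I ≈ 780.0 - 72.0*I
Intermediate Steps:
a = -18 (a = -3*(2 - 6/(-6))*(-1 + 3) = -3*(2 - 6*(-⅙))*2 = -3*(2 + 1)*2 = -9*2 = -3*6 = -18)
t(y) = √2*√y (t(y) = √(2*y) = √2*√y)
(t(a) + (-27 - 38))*Q(-5, 3) = (√2*√(-18) + (-27 - 38))*(-12) = (√2*(3*I*√2) - 65)*(-12) = (6*I - 65)*(-12) = (-65 + 6*I)*(-12) = 780 - 72*I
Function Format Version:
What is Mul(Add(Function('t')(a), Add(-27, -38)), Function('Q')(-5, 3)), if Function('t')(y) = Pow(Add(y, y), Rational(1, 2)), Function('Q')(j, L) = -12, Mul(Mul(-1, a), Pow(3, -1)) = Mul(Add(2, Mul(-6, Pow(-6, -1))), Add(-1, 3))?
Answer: Add(780, Mul(-72, I)) ≈ Add(780.00, Mul(-72.000, I))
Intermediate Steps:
a = -18 (a = Mul(-3, Mul(Add(2, Mul(-6, Pow(-6, -1))), Add(-1, 3))) = Mul(-3, Mul(Add(2, Mul(-6, Rational(-1, 6))), 2)) = Mul(-3, Mul(Add(2, 1), 2)) = Mul(-3, Mul(3, 2)) = Mul(-3, 6) = -18)
Function('t')(y) = Mul(Pow(2, Rational(1, 2)), Pow(y, Rational(1, 2))) (Function('t')(y) = Pow(Mul(2, y), Rational(1, 2)) = Mul(Pow(2, Rational(1, 2)), Pow(y, Rational(1, 2))))
Mul(Add(Function('t')(a), Add(-27, -38)), Function('Q')(-5, 3)) = Mul(Add(Mul(Pow(2, Rational(1, 2)), Pow(-18, Rational(1, 2))), Add(-27, -38)), -12) = Mul(Add(Mul(Pow(2, Rational(1, 2)), Mul(3, I, Pow(2, Rational(1, 2)))), -65), -12) = Mul(Add(Mul(6, I), -65), -12) = Mul(Add(-65, Mul(6, I)), -12) = Add(780, Mul(-72, I))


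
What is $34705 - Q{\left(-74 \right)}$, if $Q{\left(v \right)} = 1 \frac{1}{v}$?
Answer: $\frac{2568171}{74} \approx 34705.0$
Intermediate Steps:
$Q{\left(v \right)} = \frac{1}{v}$
$34705 - Q{\left(-74 \right)} = 34705 - \frac{1}{-74} = 34705 - - \frac{1}{74} = 34705 + \frac{1}{74} = \frac{2568171}{74}$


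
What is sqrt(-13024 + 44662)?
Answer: sqrt(31638) ≈ 177.87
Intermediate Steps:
sqrt(-13024 + 44662) = sqrt(31638)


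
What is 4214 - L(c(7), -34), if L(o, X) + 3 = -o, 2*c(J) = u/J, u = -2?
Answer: 29518/7 ≈ 4216.9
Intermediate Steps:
c(J) = -1/J (c(J) = (-2/J)/2 = -1/J)
L(o, X) = -3 - o
4214 - L(c(7), -34) = 4214 - (-3 - (-1)/7) = 4214 - (-3 - 1*(-⅐)) = 4214 - (-3 + ⅐) = 4214 - 1*(-20/7) = 4214 + 20/7 = 29518/7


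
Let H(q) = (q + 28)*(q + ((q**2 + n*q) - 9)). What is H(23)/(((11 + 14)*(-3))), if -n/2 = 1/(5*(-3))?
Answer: -139247/375 ≈ -371.33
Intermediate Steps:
n = 2/15 (n = -2/(5*(-3)) = -2/(-15) = -2*(-1/15) = 2/15 ≈ 0.13333)
H(q) = (28 + q)*(-9 + q**2 + 17*q/15) (H(q) = (q + 28)*(q + ((q**2 + 2*q/15) - 9)) = (28 + q)*(q + (-9 + q**2 + 2*q/15)) = (28 + q)*(-9 + q**2 + 17*q/15))
H(23)/(((11 + 14)*(-3))) = (-252 + 23**3 + (341/15)*23 + (437/15)*23**2)/(((11 + 14)*(-3))) = (-252 + 12167 + 7843/15 + (437/15)*529)/((25*(-3))) = (-252 + 12167 + 7843/15 + 231173/15)/(-75) = (139247/5)*(-1/75) = -139247/375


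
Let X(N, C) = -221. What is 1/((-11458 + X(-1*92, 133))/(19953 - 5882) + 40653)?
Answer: 14071/572016684 ≈ 2.4599e-5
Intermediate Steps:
1/((-11458 + X(-1*92, 133))/(19953 - 5882) + 40653) = 1/((-11458 - 221)/(19953 - 5882) + 40653) = 1/(-11679/14071 + 40653) = 1/(572016684/14071) = 14071/572016684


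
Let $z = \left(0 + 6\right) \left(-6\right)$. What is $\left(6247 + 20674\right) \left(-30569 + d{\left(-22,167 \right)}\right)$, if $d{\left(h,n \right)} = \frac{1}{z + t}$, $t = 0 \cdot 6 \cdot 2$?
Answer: $- \frac{29626156685}{36} \approx -8.2295 \cdot 10^{8}$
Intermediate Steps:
$t = 0$ ($t = 0 \cdot 2 = 0$)
$z = -36$ ($z = 6 \left(-6\right) = -36$)
$d{\left(h,n \right)} = - \frac{1}{36}$ ($d{\left(h,n \right)} = \frac{1}{-36 + 0} = \frac{1}{-36} = - \frac{1}{36}$)
$\left(6247 + 20674\right) \left(-30569 + d{\left(-22,167 \right)}\right) = \left(6247 + 20674\right) \left(-30569 - \frac{1}{36}\right) = 26921 \left(- \frac{1100485}{36}\right) = - \frac{29626156685}{36}$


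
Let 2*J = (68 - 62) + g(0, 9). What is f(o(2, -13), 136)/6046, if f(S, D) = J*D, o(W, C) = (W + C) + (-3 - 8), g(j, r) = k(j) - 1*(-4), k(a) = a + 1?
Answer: 374/3023 ≈ 0.12372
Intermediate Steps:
k(a) = 1 + a
g(j, r) = 5 + j (g(j, r) = (1 + j) - 1*(-4) = (1 + j) + 4 = 5 + j)
o(W, C) = -11 + C + W (o(W, C) = (C + W) - 11 = -11 + C + W)
J = 11/2 (J = ((68 - 62) + (5 + 0))/2 = (6 + 5)/2 = (½)*11 = 11/2 ≈ 5.5000)
f(S, D) = 11*D/2
f(o(2, -13), 136)/6046 = ((11/2)*136)/6046 = 748*(1/6046) = 374/3023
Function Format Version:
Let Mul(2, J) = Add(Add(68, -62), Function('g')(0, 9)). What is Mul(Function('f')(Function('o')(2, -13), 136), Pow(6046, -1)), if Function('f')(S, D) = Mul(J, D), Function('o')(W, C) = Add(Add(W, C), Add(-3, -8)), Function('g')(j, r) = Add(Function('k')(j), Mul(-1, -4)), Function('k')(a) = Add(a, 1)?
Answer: Rational(374, 3023) ≈ 0.12372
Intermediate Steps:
Function('k')(a) = Add(1, a)
Function('g')(j, r) = Add(5, j) (Function('g')(j, r) = Add(Add(1, j), Mul(-1, -4)) = Add(Add(1, j), 4) = Add(5, j))
Function('o')(W, C) = Add(-11, C, W) (Function('o')(W, C) = Add(Add(C, W), -11) = Add(-11, C, W))
J = Rational(11, 2) (J = Mul(Rational(1, 2), Add(Add(68, -62), Add(5, 0))) = Mul(Rational(1, 2), Add(6, 5)) = Mul(Rational(1, 2), 11) = Rational(11, 2) ≈ 5.5000)
Function('f')(S, D) = Mul(Rational(11, 2), D)
Mul(Function('f')(Function('o')(2, -13), 136), Pow(6046, -1)) = Mul(Mul(Rational(11, 2), 136), Pow(6046, -1)) = Mul(748, Rational(1, 6046)) = Rational(374, 3023)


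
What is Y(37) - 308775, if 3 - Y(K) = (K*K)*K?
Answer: -359425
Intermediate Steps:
Y(K) = 3 - K³ (Y(K) = 3 - K*K*K = 3 - K²*K = 3 - K³)
Y(37) - 308775 = (3 - 1*37³) - 308775 = (3 - 1*50653) - 308775 = (3 - 50653) - 308775 = -50650 - 308775 = -359425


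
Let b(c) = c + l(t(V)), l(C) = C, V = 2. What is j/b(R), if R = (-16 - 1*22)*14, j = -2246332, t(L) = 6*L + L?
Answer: 1123166/259 ≈ 4336.5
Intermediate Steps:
t(L) = 7*L
R = -532 (R = (-16 - 22)*14 = -38*14 = -532)
b(c) = 14 + c (b(c) = c + 7*2 = c + 14 = 14 + c)
j/b(R) = -2246332/(14 - 532) = -2246332/(-518) = -2246332*(-1/518) = 1123166/259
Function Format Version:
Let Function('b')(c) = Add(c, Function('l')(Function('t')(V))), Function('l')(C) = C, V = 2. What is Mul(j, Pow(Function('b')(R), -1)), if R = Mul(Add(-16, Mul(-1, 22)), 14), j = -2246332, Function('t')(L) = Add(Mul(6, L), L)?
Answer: Rational(1123166, 259) ≈ 4336.5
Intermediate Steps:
Function('t')(L) = Mul(7, L)
R = -532 (R = Mul(Add(-16, -22), 14) = Mul(-38, 14) = -532)
Function('b')(c) = Add(14, c) (Function('b')(c) = Add(c, Mul(7, 2)) = Add(c, 14) = Add(14, c))
Mul(j, Pow(Function('b')(R), -1)) = Mul(-2246332, Pow(Add(14, -532), -1)) = Mul(-2246332, Pow(-518, -1)) = Mul(-2246332, Rational(-1, 518)) = Rational(1123166, 259)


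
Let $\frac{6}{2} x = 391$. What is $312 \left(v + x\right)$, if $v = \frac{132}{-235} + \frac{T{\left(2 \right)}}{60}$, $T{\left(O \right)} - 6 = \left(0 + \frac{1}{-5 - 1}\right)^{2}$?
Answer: $\frac{34279999}{846} \approx 40520.0$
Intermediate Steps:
$x = \frac{391}{3}$ ($x = \frac{1}{3} \cdot 391 = \frac{391}{3} \approx 130.33$)
$T{\left(O \right)} = \frac{217}{36}$ ($T{\left(O \right)} = 6 + \left(0 + \frac{1}{-5 - 1}\right)^{2} = 6 + \left(0 + \frac{1}{-6}\right)^{2} = 6 + \left(0 - \frac{1}{6}\right)^{2} = 6 + \left(- \frac{1}{6}\right)^{2} = 6 + \frac{1}{36} = \frac{217}{36}$)
$v = - \frac{9365}{20304}$ ($v = \frac{132}{-235} + \frac{217}{36 \cdot 60} = 132 \left(- \frac{1}{235}\right) + \frac{217}{36} \cdot \frac{1}{60} = - \frac{132}{235} + \frac{217}{2160} = - \frac{9365}{20304} \approx -0.46124$)
$312 \left(v + x\right) = 312 \left(- \frac{9365}{20304} + \frac{391}{3}\right) = 312 \cdot \frac{2636923}{20304} = \frac{34279999}{846}$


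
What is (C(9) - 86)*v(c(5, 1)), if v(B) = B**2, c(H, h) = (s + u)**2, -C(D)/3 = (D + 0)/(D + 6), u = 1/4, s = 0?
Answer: -439/1280 ≈ -0.34297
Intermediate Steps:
u = 1/4 (u = 1*(1/4) = 1/4 ≈ 0.25000)
C(D) = -3*D/(6 + D) (C(D) = -3*(D + 0)/(D + 6) = -3*D/(6 + D))
c(H, h) = 1/16 (c(H, h) = (0 + 1/4)**2 = (1/4)**2 = 1/16)
(C(9) - 86)*v(c(5, 1)) = (-3*9/(6 + 9) - 86)*(1/16)**2 = (-3*9/15 - 86)*(1/256) = (-3*9*1/15 - 86)*(1/256) = (-9/5 - 86)*(1/256) = -439/5*1/256 = -439/1280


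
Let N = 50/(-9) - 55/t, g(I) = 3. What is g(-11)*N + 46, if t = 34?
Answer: 2497/102 ≈ 24.480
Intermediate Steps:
N = -2195/306 (N = 50/(-9) - 55/34 = 50*(-⅑) - 55*1/34 = -50/9 - 55/34 = -2195/306 ≈ -7.1732)
g(-11)*N + 46 = 3*(-2195/306) + 46 = -2195/102 + 46 = 2497/102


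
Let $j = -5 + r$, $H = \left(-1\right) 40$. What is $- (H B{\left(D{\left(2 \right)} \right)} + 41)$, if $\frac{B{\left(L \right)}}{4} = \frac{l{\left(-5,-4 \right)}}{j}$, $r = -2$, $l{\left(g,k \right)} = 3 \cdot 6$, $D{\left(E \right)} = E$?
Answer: $- \frac{3167}{7} \approx -452.43$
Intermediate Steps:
$l{\left(g,k \right)} = 18$
$H = -40$
$j = -7$ ($j = -5 - 2 = -7$)
$B{\left(L \right)} = - \frac{72}{7}$ ($B{\left(L \right)} = 4 \frac{18}{-7} = 4 \cdot 18 \left(- \frac{1}{7}\right) = 4 \left(- \frac{18}{7}\right) = - \frac{72}{7}$)
$- (H B{\left(D{\left(2 \right)} \right)} + 41) = - (\left(-40\right) \left(- \frac{72}{7}\right) + 41) = - (\frac{2880}{7} + 41) = \left(-1\right) \frac{3167}{7} = - \frac{3167}{7}$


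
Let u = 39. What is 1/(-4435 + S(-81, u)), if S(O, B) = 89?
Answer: -1/4346 ≈ -0.00023010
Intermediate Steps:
1/(-4435 + S(-81, u)) = 1/(-4435 + 89) = 1/(-4346) = -1/4346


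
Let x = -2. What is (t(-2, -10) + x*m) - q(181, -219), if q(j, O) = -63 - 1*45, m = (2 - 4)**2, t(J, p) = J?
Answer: 98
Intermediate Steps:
m = 4 (m = (-2)**2 = 4)
q(j, O) = -108 (q(j, O) = -63 - 45 = -108)
(t(-2, -10) + x*m) - q(181, -219) = (-2 - 2*4) - 1*(-108) = (-2 - 8) + 108 = -10 + 108 = 98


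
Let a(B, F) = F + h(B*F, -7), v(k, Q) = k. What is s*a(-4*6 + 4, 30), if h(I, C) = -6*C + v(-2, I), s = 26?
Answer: 1820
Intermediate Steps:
h(I, C) = -2 - 6*C (h(I, C) = -6*C - 2 = -2 - 6*C)
a(B, F) = 40 + F (a(B, F) = F + (-2 - 6*(-7)) = F + (-2 + 42) = F + 40 = 40 + F)
s*a(-4*6 + 4, 30) = 26*(40 + 30) = 26*70 = 1820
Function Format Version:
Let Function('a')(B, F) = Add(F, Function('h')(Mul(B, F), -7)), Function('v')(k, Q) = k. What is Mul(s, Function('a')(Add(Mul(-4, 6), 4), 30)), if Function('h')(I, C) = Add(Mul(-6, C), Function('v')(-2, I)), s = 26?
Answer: 1820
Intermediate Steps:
Function('h')(I, C) = Add(-2, Mul(-6, C)) (Function('h')(I, C) = Add(Mul(-6, C), -2) = Add(-2, Mul(-6, C)))
Function('a')(B, F) = Add(40, F) (Function('a')(B, F) = Add(F, Add(-2, Mul(-6, -7))) = Add(F, Add(-2, 42)) = Add(F, 40) = Add(40, F))
Mul(s, Function('a')(Add(Mul(-4, 6), 4), 30)) = Mul(26, Add(40, 30)) = Mul(26, 70) = 1820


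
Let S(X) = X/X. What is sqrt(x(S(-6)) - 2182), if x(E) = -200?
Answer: I*sqrt(2382) ≈ 48.806*I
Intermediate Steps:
S(X) = 1
sqrt(x(S(-6)) - 2182) = sqrt(-200 - 2182) = sqrt(-2382) = I*sqrt(2382)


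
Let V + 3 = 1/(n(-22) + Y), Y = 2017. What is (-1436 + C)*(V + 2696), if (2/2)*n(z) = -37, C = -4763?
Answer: -33053942059/1980 ≈ -1.6694e+7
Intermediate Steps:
n(z) = -37
V = -5939/1980 (V = -3 + 1/(-37 + 2017) = -3 + 1/1980 = -5939/1980 ≈ -2.9995)
(-1436 + C)*(V + 2696) = (-1436 - 4763)*(-5939/1980 + 2696) = -6199*5332141/1980 = -33053942059/1980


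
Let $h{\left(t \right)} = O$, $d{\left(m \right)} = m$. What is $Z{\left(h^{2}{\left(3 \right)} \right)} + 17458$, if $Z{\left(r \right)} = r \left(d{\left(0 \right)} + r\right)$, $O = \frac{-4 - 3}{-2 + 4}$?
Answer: $\frac{281729}{16} \approx 17608.0$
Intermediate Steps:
$O = - \frac{7}{2} \approx -3.5$
$h{\left(t \right)} = - \frac{7}{2}$
$Z{\left(r \right)} = r^{2}$ ($Z{\left(r \right)} = r \left(0 + r\right) = r r = r^{2}$)
$Z{\left(h^{2}{\left(3 \right)} \right)} + 17458 = \left(\left(- \frac{7}{2}\right)^{2}\right)^{2} + 17458 = \left(\frac{49}{4}\right)^{2} + 17458 = \frac{2401}{16} + 17458 = \frac{281729}{16}$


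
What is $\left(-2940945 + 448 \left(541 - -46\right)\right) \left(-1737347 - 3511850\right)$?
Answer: $14057186840893$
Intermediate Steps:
$\left(-2940945 + 448 \left(541 - -46\right)\right) \left(-1737347 - 3511850\right) = \left(-2940945 + 448 \left(541 + \left(52 - 6\right)\right)\right) \left(-5249197\right) = \left(-2940945 + 448 \left(541 + 46\right)\right) \left(-5249197\right) = \left(-2940945 + 448 \cdot 587\right) \left(-5249197\right) = \left(-2940945 + 262976\right) \left(-5249197\right) = \left(-2677969\right) \left(-5249197\right) = 14057186840893$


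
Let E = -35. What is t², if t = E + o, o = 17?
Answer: 324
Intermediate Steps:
t = -18 (t = -35 + 17 = -18)
t² = (-18)² = 324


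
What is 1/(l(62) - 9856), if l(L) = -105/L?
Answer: -62/611177 ≈ -0.00010144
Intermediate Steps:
1/(l(62) - 9856) = 1/(-105/62 - 9856) = 1/(-611177/62) = -62/611177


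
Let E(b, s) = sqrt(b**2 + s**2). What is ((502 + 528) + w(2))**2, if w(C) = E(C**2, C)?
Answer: 1060920 + 4120*sqrt(5) ≈ 1.0701e+6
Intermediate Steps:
w(C) = sqrt(C**2 + C**4) (w(C) = sqrt((C**2)**2 + C**2) = sqrt(C**4 + C**2) = sqrt(C**2 + C**4))
((502 + 528) + w(2))**2 = ((502 + 528) + sqrt(2**2 + 2**4))**2 = (1030 + sqrt(4 + 16))**2 = (1030 + sqrt(20))**2 = (1030 + 2*sqrt(5))**2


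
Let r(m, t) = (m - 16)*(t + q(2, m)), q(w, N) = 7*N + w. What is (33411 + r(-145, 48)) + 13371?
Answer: 202147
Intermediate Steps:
q(w, N) = w + 7*N
r(m, t) = (-16 + m)*(2 + t + 7*m) (r(m, t) = (m - 16)*(t + (2 + 7*m)) = (-16 + m)*(2 + t + 7*m))
(33411 + r(-145, 48)) + 13371 = (33411 + (-32 - 110*(-145) - 16*48 + 7*(-145)² - 145*48)) + 13371 = (33411 + (-32 + 15950 - 768 + 7*21025 - 6960)) + 13371 = (33411 + (-32 + 15950 - 768 + 147175 - 6960)) + 13371 = (33411 + 155365) + 13371 = 188776 + 13371 = 202147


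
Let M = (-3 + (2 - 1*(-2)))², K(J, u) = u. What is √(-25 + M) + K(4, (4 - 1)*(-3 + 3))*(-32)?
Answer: 2*I*√6 ≈ 4.899*I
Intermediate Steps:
M = 1 (M = (-3 + (2 + 2))² = (-3 + 4)² = 1² = 1)
√(-25 + M) + K(4, (4 - 1)*(-3 + 3))*(-32) = √(-25 + 1) + ((4 - 1)*(-3 + 3))*(-32) = √(-24) + (3*0)*(-32) = 2*I*√6 + 0*(-32) = 2*I*√6 + 0 = 2*I*√6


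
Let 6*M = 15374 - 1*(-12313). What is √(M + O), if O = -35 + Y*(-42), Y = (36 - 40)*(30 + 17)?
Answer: √49902/2 ≈ 111.69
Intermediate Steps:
Y = -188 (Y = -4*47 = -188)
M = 9229/2 (M = (15374 - 1*(-12313))/6 = (15374 + 12313)/6 = (⅙)*27687 = 9229/2 ≈ 4614.5)
O = 7861 (O = -35 - 188*(-42) = -35 + 7896 = 7861)
√(M + O) = √(9229/2 + 7861) = √(24951/2) = √49902/2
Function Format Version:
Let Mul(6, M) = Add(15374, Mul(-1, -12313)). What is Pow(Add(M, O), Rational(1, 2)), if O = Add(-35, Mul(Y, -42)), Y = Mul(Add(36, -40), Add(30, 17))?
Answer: Mul(Rational(1, 2), Pow(49902, Rational(1, 2))) ≈ 111.69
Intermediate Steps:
Y = -188 (Y = Mul(-4, 47) = -188)
M = Rational(9229, 2) (M = Mul(Rational(1, 6), Add(15374, Mul(-1, -12313))) = Mul(Rational(1, 6), Add(15374, 12313)) = Mul(Rational(1, 6), 27687) = Rational(9229, 2) ≈ 4614.5)
O = 7861 (O = Add(-35, Mul(-188, -42)) = Add(-35, 7896) = 7861)
Pow(Add(M, O), Rational(1, 2)) = Pow(Add(Rational(9229, 2), 7861), Rational(1, 2)) = Pow(Rational(24951, 2), Rational(1, 2)) = Mul(Rational(1, 2), Pow(49902, Rational(1, 2)))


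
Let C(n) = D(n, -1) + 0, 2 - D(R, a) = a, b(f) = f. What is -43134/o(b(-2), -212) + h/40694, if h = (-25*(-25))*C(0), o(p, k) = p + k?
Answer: 877848123/4354258 ≈ 201.61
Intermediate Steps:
D(R, a) = 2 - a
o(p, k) = k + p
C(n) = 3 (C(n) = (2 - 1*(-1)) + 0 = (2 + 1) + 0 = 3 + 0 = 3)
h = 1875 (h = -25*(-25)*3 = 625*3 = 1875)
-43134/o(b(-2), -212) + h/40694 = -43134/(-212 - 2) + 1875/40694 = -43134/(-214) + 1875*(1/40694) = -43134*(-1/214) + 1875/40694 = 21567/107 + 1875/40694 = 877848123/4354258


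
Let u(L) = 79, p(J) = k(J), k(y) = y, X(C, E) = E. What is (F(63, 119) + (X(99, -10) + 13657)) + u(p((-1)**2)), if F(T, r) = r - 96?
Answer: 13749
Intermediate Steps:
p(J) = J
F(T, r) = -96 + r
(F(63, 119) + (X(99, -10) + 13657)) + u(p((-1)**2)) = ((-96 + 119) + (-10 + 13657)) + 79 = (23 + 13647) + 79 = 13670 + 79 = 13749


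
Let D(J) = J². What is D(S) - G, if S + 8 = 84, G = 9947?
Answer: -4171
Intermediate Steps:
S = 76 (S = -8 + 84 = 76)
D(S) - G = 76² - 1*9947 = 5776 - 9947 = -4171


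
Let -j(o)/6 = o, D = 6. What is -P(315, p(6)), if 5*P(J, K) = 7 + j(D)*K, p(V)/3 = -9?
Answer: -979/5 ≈ -195.80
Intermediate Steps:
j(o) = -6*o
p(V) = -27 (p(V) = 3*(-9) = -27)
P(J, K) = 7/5 - 36*K/5 (P(J, K) = (7 + (-6*6)*K)/5 = (7 - 36*K)/5 = 7/5 - 36*K/5)
-P(315, p(6)) = -(7/5 - 36/5*(-27)) = -(7/5 + 972/5) = -1*979/5 = -979/5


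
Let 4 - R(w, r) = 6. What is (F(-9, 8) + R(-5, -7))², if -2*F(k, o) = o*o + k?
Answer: 3481/4 ≈ 870.25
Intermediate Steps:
R(w, r) = -2 (R(w, r) = 4 - 1*6 = 4 - 6 = -2)
F(k, o) = -k/2 - o²/2 (F(k, o) = -(o*o + k)/2 = -(o² + k)/2 = -(k + o²)/2 = -k/2 - o²/2)
(F(-9, 8) + R(-5, -7))² = ((-½*(-9) - ½*8²) - 2)² = ((9/2 - ½*64) - 2)² = ((9/2 - 32) - 2)² = (-55/2 - 2)² = (-59/2)² = 3481/4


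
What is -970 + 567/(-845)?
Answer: -820217/845 ≈ -970.67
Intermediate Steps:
-970 + 567/(-845) = -970 + 567*(-1/845) = -970 - 567/845 = -820217/845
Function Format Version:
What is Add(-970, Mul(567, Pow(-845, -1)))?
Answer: Rational(-820217, 845) ≈ -970.67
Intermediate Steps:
Add(-970, Mul(567, Pow(-845, -1))) = Add(-970, Mul(567, Rational(-1, 845))) = Add(-970, Rational(-567, 845)) = Rational(-820217, 845)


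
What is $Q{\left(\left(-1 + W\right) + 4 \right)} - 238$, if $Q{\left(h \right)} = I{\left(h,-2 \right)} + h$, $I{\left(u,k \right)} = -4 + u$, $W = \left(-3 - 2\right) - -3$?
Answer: $-240$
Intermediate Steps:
$W = -2$ ($W = -5 + 3 = -2$)
$Q{\left(h \right)} = -4 + 2 h$ ($Q{\left(h \right)} = \left(-4 + h\right) + h = -4 + 2 h$)
$Q{\left(\left(-1 + W\right) + 4 \right)} - 238 = \left(-4 + 2 \left(\left(-1 - 2\right) + 4\right)\right) - 238 = \left(-4 + 2 \left(-3 + 4\right)\right) - 238 = \left(-4 + 2 \cdot 1\right) - 238 = \left(-4 + 2\right) - 238 = -2 - 238 = -240$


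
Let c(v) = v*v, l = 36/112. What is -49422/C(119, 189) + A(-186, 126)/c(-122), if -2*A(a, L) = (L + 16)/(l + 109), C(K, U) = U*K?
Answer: -187642273003/85390687557 ≈ -2.1975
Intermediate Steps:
l = 9/28 (l = 36*(1/112) = 9/28 ≈ 0.32143)
C(K, U) = K*U
A(a, L) = -224/3061 - 14*L/3061 (A(a, L) = -(L + 16)/(2*(9/28 + 109)) = -(16 + L)/(2*3061/28) = -(16 + L)*28/(2*3061) = -(448/3061 + 28*L/3061)/2 = -224/3061 - 14*L/3061)
c(v) = v**2
-49422/C(119, 189) + A(-186, 126)/c(-122) = -49422/(119*189) + (-224/3061 - 14/3061*126)/((-122)**2) = -49422/22491 + (-224/3061 - 1764/3061)/14884 = -49422*1/22491 - 1988/3061*1/14884 = -16474/7497 - 497/11389981 = -187642273003/85390687557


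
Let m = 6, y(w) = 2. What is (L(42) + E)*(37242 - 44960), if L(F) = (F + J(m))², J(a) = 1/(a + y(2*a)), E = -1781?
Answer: 1601485/32 ≈ 50046.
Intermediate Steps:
J(a) = 1/(2 + a) (J(a) = 1/(a + 2) = 1/(2 + a))
L(F) = (⅛ + F)² (L(F) = (F + 1/(2 + 6))² = (F + 1/8)² = (F + ⅛)² = (⅛ + F)²)
(L(42) + E)*(37242 - 44960) = ((1 + 8*42)²/64 - 1781)*(37242 - 44960) = ((1 + 336)²/64 - 1781)*(-7718) = ((1/64)*337² - 1781)*(-7718) = ((1/64)*113569 - 1781)*(-7718) = (113569/64 - 1781)*(-7718) = -415/64*(-7718) = 1601485/32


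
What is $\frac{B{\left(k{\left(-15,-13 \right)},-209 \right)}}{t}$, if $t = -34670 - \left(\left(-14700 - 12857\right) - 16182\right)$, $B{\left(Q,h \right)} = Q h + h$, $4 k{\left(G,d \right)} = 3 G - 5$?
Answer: $\frac{4807}{18138} \approx 0.26502$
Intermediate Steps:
$k{\left(G,d \right)} = - \frac{5}{4} + \frac{3 G}{4}$ ($k{\left(G,d \right)} = \frac{3 G - 5}{4} = \frac{-5 + 3 G}{4} = - \frac{5}{4} + \frac{3 G}{4}$)
$B{\left(Q,h \right)} = h + Q h$
$t = 9069$ ($t = -34670 - \left(-27557 - 16182\right) = -34670 - -43739 = -34670 + 43739 = 9069$)
$\frac{B{\left(k{\left(-15,-13 \right)},-209 \right)}}{t} = \frac{\left(-209\right) \left(1 + \left(- \frac{5}{4} + \frac{3}{4} \left(-15\right)\right)\right)}{9069} = - 209 \left(1 - \frac{25}{2}\right) \frac{1}{9069} = \left(-209\right) \left(- \frac{23}{2}\right) \frac{1}{9069} = \frac{4807}{2} \cdot \frac{1}{9069} = \frac{4807}{18138}$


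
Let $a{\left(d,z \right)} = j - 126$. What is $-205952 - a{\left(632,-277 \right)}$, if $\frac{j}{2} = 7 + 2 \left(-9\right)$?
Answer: $-205804$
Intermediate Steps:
$j = -22$ ($j = 2 \left(7 + 2 \left(-9\right)\right) = 2 \left(7 - 18\right) = 2 \left(-11\right) = -22$)
$a{\left(d,z \right)} = -148$ ($a{\left(d,z \right)} = -22 - 126 = -148$)
$-205952 - a{\left(632,-277 \right)} = -205952 - -148 = -205952 + 148 = -205804$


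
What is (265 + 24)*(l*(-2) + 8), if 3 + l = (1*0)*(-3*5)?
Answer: 4046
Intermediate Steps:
l = -3 (l = -3 + (1*0)*(-3*5) = -3 + 0*(-15) = -3 + 0 = -3)
(265 + 24)*(l*(-2) + 8) = (265 + 24)*(-3*(-2) + 8) = 289*(6 + 8) = 289*14 = 4046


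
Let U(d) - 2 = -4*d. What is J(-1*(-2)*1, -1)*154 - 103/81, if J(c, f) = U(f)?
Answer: 74741/81 ≈ 922.73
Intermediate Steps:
U(d) = 2 - 4*d
J(c, f) = 2 - 4*f
J(-1*(-2)*1, -1)*154 - 103/81 = (2 - 4*(-1))*154 - 103/81 = (2 + 4)*154 - 103*1/81 = 6*154 - 103/81 = 924 - 103/81 = 74741/81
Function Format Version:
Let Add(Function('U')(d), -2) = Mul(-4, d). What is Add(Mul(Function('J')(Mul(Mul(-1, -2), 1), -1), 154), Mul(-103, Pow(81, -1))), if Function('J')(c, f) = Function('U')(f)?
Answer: Rational(74741, 81) ≈ 922.73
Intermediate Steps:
Function('U')(d) = Add(2, Mul(-4, d))
Function('J')(c, f) = Add(2, Mul(-4, f))
Add(Mul(Function('J')(Mul(Mul(-1, -2), 1), -1), 154), Mul(-103, Pow(81, -1))) = Add(Mul(Add(2, Mul(-4, -1)), 154), Mul(-103, Pow(81, -1))) = Add(Mul(Add(2, 4), 154), Mul(-103, Rational(1, 81))) = Add(Mul(6, 154), Rational(-103, 81)) = Add(924, Rational(-103, 81)) = Rational(74741, 81)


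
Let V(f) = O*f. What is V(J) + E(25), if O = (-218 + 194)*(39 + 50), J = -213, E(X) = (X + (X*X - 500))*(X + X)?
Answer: 462468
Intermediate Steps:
E(X) = 2*X*(-500 + X + X²) (E(X) = (X + (X² - 500))*(2*X) = (X + (-500 + X²))*(2*X) = (-500 + X + X²)*(2*X) = 2*X*(-500 + X + X²))
O = -2136 (O = -24*89 = -2136)
V(f) = -2136*f
V(J) + E(25) = -2136*(-213) + 2*25*(-500 + 25 + 25²) = 454968 + 2*25*(-500 + 25 + 625) = 454968 + 2*25*150 = 454968 + 7500 = 462468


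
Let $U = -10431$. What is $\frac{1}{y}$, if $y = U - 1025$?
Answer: $- \frac{1}{11456} \approx -8.7291 \cdot 10^{-5}$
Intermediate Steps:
$y = -11456$ ($y = -10431 - 1025 = -11456$)
$\frac{1}{y} = \frac{1}{-11456} = - \frac{1}{11456}$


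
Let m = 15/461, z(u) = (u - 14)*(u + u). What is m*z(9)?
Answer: -1350/461 ≈ -2.9284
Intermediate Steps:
z(u) = 2*u*(-14 + u) (z(u) = (-14 + u)*(2*u) = 2*u*(-14 + u))
m = 15/461 (m = 15*(1/461) = 15/461 ≈ 0.032538)
m*z(9) = 15*(2*9*(-14 + 9))/461 = 15*(2*9*(-5))/461 = (15/461)*(-90) = -1350/461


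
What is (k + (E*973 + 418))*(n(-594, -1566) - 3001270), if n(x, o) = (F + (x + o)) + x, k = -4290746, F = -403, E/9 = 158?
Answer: 8733034058294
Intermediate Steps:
E = 1422 (E = 9*158 = 1422)
n(x, o) = -403 + o + 2*x (n(x, o) = (-403 + (x + o)) + x = (-403 + (o + x)) + x = (-403 + o + x) + x = -403 + o + 2*x)
(k + (E*973 + 418))*(n(-594, -1566) - 3001270) = (-4290746 + (1422*973 + 418))*((-403 - 1566 + 2*(-594)) - 3001270) = (-4290746 + (1383606 + 418))*((-403 - 1566 - 1188) - 3001270) = (-4290746 + 1384024)*(-3157 - 3001270) = -2906722*(-3004427) = 8733034058294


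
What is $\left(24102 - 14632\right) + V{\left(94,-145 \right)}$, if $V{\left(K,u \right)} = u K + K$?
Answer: $-4066$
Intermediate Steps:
$V{\left(K,u \right)} = K + K u$ ($V{\left(K,u \right)} = K u + K = K + K u$)
$\left(24102 - 14632\right) + V{\left(94,-145 \right)} = \left(24102 - 14632\right) + 94 \left(1 - 145\right) = 9470 + 94 \left(-144\right) = 9470 - 13536 = -4066$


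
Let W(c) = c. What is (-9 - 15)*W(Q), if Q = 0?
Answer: 0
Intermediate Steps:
(-9 - 15)*W(Q) = (-9 - 15)*0 = -24*0 = 0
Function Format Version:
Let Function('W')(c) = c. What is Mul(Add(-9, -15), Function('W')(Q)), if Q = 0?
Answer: 0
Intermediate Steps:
Mul(Add(-9, -15), Function('W')(Q)) = Mul(Add(-9, -15), 0) = Mul(-24, 0) = 0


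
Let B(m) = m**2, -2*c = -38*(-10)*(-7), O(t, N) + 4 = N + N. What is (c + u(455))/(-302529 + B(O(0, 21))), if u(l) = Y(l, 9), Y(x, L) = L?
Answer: -1339/301085 ≈ -0.0044473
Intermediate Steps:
O(t, N) = -4 + 2*N (O(t, N) = -4 + (N + N) = -4 + 2*N)
u(l) = 9
c = 1330 (c = -(-38*(-10))*(-7)/2 = -190*(-7) = -1/2*(-2660) = 1330)
(c + u(455))/(-302529 + B(O(0, 21))) = (1330 + 9)/(-302529 + (-4 + 2*21)**2) = 1339/(-302529 + (-4 + 42)**2) = 1339/(-302529 + 38**2) = 1339/(-302529 + 1444) = 1339/(-301085) = 1339*(-1/301085) = -1339/301085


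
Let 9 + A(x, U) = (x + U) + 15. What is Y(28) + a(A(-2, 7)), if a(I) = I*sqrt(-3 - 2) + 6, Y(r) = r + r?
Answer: 62 + 11*I*sqrt(5) ≈ 62.0 + 24.597*I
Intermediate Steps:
A(x, U) = 6 + U + x (A(x, U) = -9 + ((x + U) + 15) = -9 + ((U + x) + 15) = -9 + (15 + U + x) = 6 + U + x)
Y(r) = 2*r
a(I) = 6 + I*I*sqrt(5) (a(I) = I*sqrt(-5) + 6 = I*(I*sqrt(5)) + 6 = I*I*sqrt(5) + 6 = 6 + I*I*sqrt(5))
Y(28) + a(A(-2, 7)) = 2*28 + (6 + I*(6 + 7 - 2)*sqrt(5)) = 56 + (6 + I*11*sqrt(5)) = 56 + (6 + 11*I*sqrt(5)) = 62 + 11*I*sqrt(5)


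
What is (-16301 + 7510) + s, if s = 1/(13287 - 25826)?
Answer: -110230350/12539 ≈ -8791.0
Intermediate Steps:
s = -1/12539 (s = 1/(-12539) = -1/12539 ≈ -7.9751e-5)
(-16301 + 7510) + s = (-16301 + 7510) - 1/12539 = -8791 - 1/12539 = -110230350/12539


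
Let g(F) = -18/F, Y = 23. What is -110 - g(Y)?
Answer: -2512/23 ≈ -109.22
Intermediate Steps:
-110 - g(Y) = -110 - (-18)/23 = -110 - 1*(-18/23) = -110 + 18/23 = -2512/23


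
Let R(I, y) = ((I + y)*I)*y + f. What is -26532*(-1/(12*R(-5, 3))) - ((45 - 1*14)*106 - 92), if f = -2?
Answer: -87221/28 ≈ -3115.0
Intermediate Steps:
R(I, y) = -2 + I*y*(I + y) (R(I, y) = ((I + y)*I)*y - 2 = (I*(I + y))*y - 2 = I*y*(I + y) - 2 = -2 + I*y*(I + y))
-26532*(-1/(12*R(-5, 3))) - ((45 - 1*14)*106 - 92) = -26532*(-1/(12*(-2 - 5*3² + 3*(-5)²))) - ((45 - 1*14)*106 - 92) = -26532*(-1/(12*(-2 - 5*9 + 3*25))) - ((45 - 14)*106 - 92) = -26532*(-1/(12*(-2 - 45 + 75))) - (31*106 - 92) = -26532/((1*28)*(-12)) - (3286 - 92) = -26532/(28*(-12)) - 1*3194 = -26532/(-336) - 3194 = -26532*(-1/336) - 3194 = 2211/28 - 3194 = -87221/28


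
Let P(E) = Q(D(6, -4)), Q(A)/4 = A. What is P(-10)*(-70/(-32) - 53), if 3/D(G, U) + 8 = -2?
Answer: 2439/40 ≈ 60.975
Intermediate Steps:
D(G, U) = -3/10 (D(G, U) = 3/(-8 - 2) = 3/(-10) = 3*(-⅒) = -3/10)
Q(A) = 4*A
P(E) = -6/5 (P(E) = 4*(-3/10) = -6/5)
P(-10)*(-70/(-32) - 53) = -6*(-70/(-32) - 53)/5 = -6*(-70*(-1/32) - 53)/5 = -6*(35/16 - 53)/5 = -6/5*(-813/16) = 2439/40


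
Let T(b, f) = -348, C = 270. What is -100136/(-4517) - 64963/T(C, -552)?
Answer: 328285199/1571916 ≈ 208.84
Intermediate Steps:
-100136/(-4517) - 64963/T(C, -552) = -100136/(-4517) - 64963/(-348) = -100136*(-1/4517) - 64963*(-1/348) = 100136/4517 + 64963/348 = 328285199/1571916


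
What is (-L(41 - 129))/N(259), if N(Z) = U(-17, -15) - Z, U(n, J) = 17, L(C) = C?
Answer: -4/11 ≈ -0.36364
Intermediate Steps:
N(Z) = 17 - Z
(-L(41 - 129))/N(259) = (-(41 - 129))/(17 - 1*259) = (-1*(-88))/(17 - 259) = 88/(-242) = 88*(-1/242) = -4/11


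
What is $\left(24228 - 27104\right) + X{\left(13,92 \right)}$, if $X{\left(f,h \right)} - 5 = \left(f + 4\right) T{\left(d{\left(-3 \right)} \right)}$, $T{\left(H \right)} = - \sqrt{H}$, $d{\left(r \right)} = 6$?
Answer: $-2871 - 17 \sqrt{6} \approx -2912.6$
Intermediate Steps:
$X{\left(f,h \right)} = 5 - \sqrt{6} \left(4 + f\right)$ ($X{\left(f,h \right)} = 5 + \left(f + 4\right) \left(- \sqrt{6}\right) = 5 + \left(4 + f\right) \left(- \sqrt{6}\right) = 5 - \sqrt{6} \left(4 + f\right)$)
$\left(24228 - 27104\right) + X{\left(13,92 \right)} = \left(24228 - 27104\right) - \left(-5 + 17 \sqrt{6}\right) = -2876 - \left(-5 + 17 \sqrt{6}\right) = -2876 + \left(5 - 17 \sqrt{6}\right) = -2871 - 17 \sqrt{6}$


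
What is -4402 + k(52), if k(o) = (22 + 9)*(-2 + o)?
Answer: -2852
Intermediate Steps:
k(o) = -62 + 31*o (k(o) = 31*(-2 + o) = -62 + 31*o)
-4402 + k(52) = -4402 + (-62 + 31*52) = -4402 + (-62 + 1612) = -4402 + 1550 = -2852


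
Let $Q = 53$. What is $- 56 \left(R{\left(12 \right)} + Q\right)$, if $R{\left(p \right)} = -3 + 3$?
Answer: $-2968$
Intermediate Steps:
$R{\left(p \right)} = 0$
$- 56 \left(R{\left(12 \right)} + Q\right) = - 56 \left(0 + 53\right) = \left(-56\right) 53 = -2968$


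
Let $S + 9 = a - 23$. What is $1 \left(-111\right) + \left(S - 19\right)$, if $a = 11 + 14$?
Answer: $-137$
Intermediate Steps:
$a = 25$
$S = -7$ ($S = -9 + \left(25 - 23\right) = -9 + 2 = -7$)
$1 \left(-111\right) + \left(S - 19\right) = 1 \left(-111\right) - 26 = -111 - 26 = -137$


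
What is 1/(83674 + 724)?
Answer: 1/84398 ≈ 1.1849e-5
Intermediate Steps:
1/(83674 + 724) = 1/84398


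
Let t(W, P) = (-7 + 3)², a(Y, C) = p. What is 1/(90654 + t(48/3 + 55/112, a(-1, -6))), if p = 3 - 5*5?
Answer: 1/90670 ≈ 1.1029e-5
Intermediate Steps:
p = -22 (p = 3 - 25 = -22)
a(Y, C) = -22
t(W, P) = 16 (t(W, P) = (-4)² = 16)
1/(90654 + t(48/3 + 55/112, a(-1, -6))) = 1/(90654 + 16) = 1/90670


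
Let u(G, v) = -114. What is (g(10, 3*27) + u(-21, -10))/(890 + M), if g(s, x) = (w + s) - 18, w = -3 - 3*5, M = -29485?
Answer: 4/817 ≈ 0.0048960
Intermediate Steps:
w = -18 (w = -3 - 15 = -18)
g(s, x) = -36 + s (g(s, x) = (-18 + s) - 18 = -36 + s)
(g(10, 3*27) + u(-21, -10))/(890 + M) = ((-36 + 10) - 114)/(890 - 29485) = (-26 - 114)/(-28595) = -140*(-1/28595) = 4/817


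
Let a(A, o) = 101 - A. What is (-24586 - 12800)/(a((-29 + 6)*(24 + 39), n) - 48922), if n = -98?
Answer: 18693/23686 ≈ 0.78920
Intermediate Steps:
(-24586 - 12800)/(a((-29 + 6)*(24 + 39), n) - 48922) = (-24586 - 12800)/((101 - (-29 + 6)*(24 + 39)) - 48922) = -37386/((101 - (-23)*63) - 48922) = -37386/((101 - 1*(-1449)) - 48922) = -37386/((101 + 1449) - 48922) = -37386/(1550 - 48922) = -37386/(-47372) = -37386*(-1/47372) = 18693/23686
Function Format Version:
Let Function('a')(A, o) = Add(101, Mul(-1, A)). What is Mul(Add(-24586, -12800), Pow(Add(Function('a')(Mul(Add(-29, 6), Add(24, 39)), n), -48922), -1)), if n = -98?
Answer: Rational(18693, 23686) ≈ 0.78920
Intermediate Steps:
Mul(Add(-24586, -12800), Pow(Add(Function('a')(Mul(Add(-29, 6), Add(24, 39)), n), -48922), -1)) = Mul(Add(-24586, -12800), Pow(Add(Add(101, Mul(-1, Mul(Add(-29, 6), Add(24, 39)))), -48922), -1)) = Mul(-37386, Pow(Add(Add(101, Mul(-1, Mul(-23, 63))), -48922), -1)) = Mul(-37386, Pow(Add(Add(101, Mul(-1, -1449)), -48922), -1)) = Mul(-37386, Pow(Add(Add(101, 1449), -48922), -1)) = Mul(-37386, Pow(Add(1550, -48922), -1)) = Mul(-37386, Pow(-47372, -1)) = Mul(-37386, Rational(-1, 47372)) = Rational(18693, 23686)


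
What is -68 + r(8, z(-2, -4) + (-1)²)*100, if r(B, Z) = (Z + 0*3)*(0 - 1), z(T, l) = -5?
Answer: 332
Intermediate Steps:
r(B, Z) = -Z (r(B, Z) = (Z + 0)*(-1) = Z*(-1) = -Z)
-68 + r(8, z(-2, -4) + (-1)²)*100 = -68 - (-5 + (-1)²)*100 = -68 - (-5 + 1)*100 = -68 - 1*(-4)*100 = -68 + 4*100 = -68 + 400 = 332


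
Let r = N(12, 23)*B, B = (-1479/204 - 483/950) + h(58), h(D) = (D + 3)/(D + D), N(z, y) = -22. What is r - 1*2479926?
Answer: -34158788823/13775 ≈ -2.4798e+6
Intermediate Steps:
h(D) = (3 + D)/(2*D) (h(D) = (3 + D)/((2*D)) = (3 + D)*(1/(2*D)) = (3 + D)/(2*D))
B = -199257/27550 (B = (-1479/204 - 483/950) + (1/2)*(3 + 58)/58 = (-1479*1/204 - 483*1/950) + (1/2)*(1/58)*61 = (-29/4 - 483/950) + 61/116 = -14741/1900 + 61/116 = -199257/27550 ≈ -7.2326)
r = 2191827/13775 (r = -22*(-199257/27550) = 2191827/13775 ≈ 159.12)
r - 1*2479926 = 2191827/13775 - 1*2479926 = 2191827/13775 - 2479926 = -34158788823/13775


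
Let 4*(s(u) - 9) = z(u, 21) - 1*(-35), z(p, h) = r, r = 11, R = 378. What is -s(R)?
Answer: -41/2 ≈ -20.500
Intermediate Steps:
z(p, h) = 11
s(u) = 41/2 (s(u) = 9 + (11 - 1*(-35))/4 = 9 + (11 + 35)/4 = 9 + (¼)*46 = 9 + 23/2 = 41/2)
-s(R) = -1*41/2 = -41/2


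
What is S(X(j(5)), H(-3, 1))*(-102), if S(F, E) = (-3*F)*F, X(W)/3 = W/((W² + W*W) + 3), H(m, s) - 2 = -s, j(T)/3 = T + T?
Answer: 275400/361201 ≈ 0.76246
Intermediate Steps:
j(T) = 6*T (j(T) = 3*(T + T) = 3*(2*T) = 6*T)
H(m, s) = 2 - s
X(W) = 3*W/(3 + 2*W²) (X(W) = 3*(W/((W² + W*W) + 3)) = 3*(W/((W² + W²) + 3)) = 3*(W/(2*W² + 3)) = 3*(W/(3 + 2*W²)) = 3*W/(3 + 2*W²))
S(F, E) = -3*F²
S(X(j(5)), H(-3, 1))*(-102) = -3*8100/(3 + 2*(6*5)²)²*(-102) = -3*8100/(3 + 2*30²)²*(-102) = -3*8100/(3 + 2*900)²*(-102) = -3*8100/(3 + 1800)²*(-102) = -3*(3*30/1803)²*(-102) = -3*(3*30*(1/1803))²*(-102) = -3*(30/601)²*(-102) = -3*900/361201*(-102) = -2700/361201*(-102) = 275400/361201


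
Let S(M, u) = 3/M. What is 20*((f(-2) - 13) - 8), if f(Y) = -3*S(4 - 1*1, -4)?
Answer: -480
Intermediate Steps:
f(Y) = -3 (f(Y) = -9/(4 - 1*1) = -9/(4 - 1) = -9/3 = -3*1 = -3)
20*((f(-2) - 13) - 8) = 20*((-3 - 13) - 8) = 20*(-16 - 8) = 20*(-24) = -480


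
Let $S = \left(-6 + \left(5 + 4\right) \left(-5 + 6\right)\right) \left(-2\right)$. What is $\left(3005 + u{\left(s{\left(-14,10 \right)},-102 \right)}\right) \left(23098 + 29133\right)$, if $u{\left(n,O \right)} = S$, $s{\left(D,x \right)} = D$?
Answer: $156640769$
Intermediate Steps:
$S = -6$ ($S = \left(-6 + 9 \cdot 1\right) \left(-2\right) = \left(-6 + 9\right) \left(-2\right) = 3 \left(-2\right) = -6$)
$u{\left(n,O \right)} = -6$
$\left(3005 + u{\left(s{\left(-14,10 \right)},-102 \right)}\right) \left(23098 + 29133\right) = \left(3005 - 6\right) \left(23098 + 29133\right) = 2999 \cdot 52231 = 156640769$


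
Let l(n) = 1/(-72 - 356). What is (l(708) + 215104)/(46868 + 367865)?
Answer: 8369501/16136884 ≈ 0.51866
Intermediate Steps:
l(n) = -1/428 (l(n) = 1/(-428) = -1/428)
(l(708) + 215104)/(46868 + 367865) = (-1/428 + 215104)/(46868 + 367865) = (92064511/428)/414733 = (92064511/428)*(1/414733) = 8369501/16136884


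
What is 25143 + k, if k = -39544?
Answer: -14401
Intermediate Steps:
25143 + k = 25143 - 39544 = -14401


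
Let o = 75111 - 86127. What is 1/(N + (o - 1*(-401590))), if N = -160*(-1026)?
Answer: 1/554734 ≈ 1.8027e-6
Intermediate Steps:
o = -11016
N = 164160
1/(N + (o - 1*(-401590))) = 1/(164160 + (-11016 - 1*(-401590))) = 1/(164160 + (-11016 + 401590)) = 1/(164160 + 390574) = 1/554734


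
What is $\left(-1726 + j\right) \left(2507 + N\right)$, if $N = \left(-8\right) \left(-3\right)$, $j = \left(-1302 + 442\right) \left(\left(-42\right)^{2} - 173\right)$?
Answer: $-3467434566$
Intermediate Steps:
$j = -1368260$ ($j = - 860 \left(1764 - 173\right) = \left(-860\right) 1591 = -1368260$)
$N = 24$
$\left(-1726 + j\right) \left(2507 + N\right) = \left(-1726 - 1368260\right) \left(2507 + 24\right) = \left(-1369986\right) 2531 = -3467434566$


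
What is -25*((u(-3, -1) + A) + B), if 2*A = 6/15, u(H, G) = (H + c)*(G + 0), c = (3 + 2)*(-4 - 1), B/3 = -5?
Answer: -330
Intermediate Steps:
B = -15 (B = 3*(-5) = -15)
c = -25 (c = 5*(-5) = -25)
u(H, G) = G*(-25 + H) (u(H, G) = (H - 25)*(G + 0) = (-25 + H)*G = G*(-25 + H))
A = ⅕ (A = (6/15)/2 = (6*(1/15))/2 = (½)*(⅖) = ⅕ ≈ 0.20000)
-25*((u(-3, -1) + A) + B) = -25*((-(-25 - 3) + ⅕) - 15) = -25*((-1*(-28) + ⅕) - 15) = -25*((28 + ⅕) - 15) = -25*(141/5 - 15) = -25*66/5 = -330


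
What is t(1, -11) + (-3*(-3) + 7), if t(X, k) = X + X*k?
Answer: 6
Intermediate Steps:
t(1, -11) + (-3*(-3) + 7) = 1*(1 - 11) + (-3*(-3) + 7) = 1*(-10) + (9 + 7) = -10 + 16 = 6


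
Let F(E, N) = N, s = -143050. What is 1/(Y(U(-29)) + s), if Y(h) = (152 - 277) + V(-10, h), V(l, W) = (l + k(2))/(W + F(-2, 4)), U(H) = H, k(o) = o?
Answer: -25/3579367 ≈ -6.9845e-6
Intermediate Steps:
V(l, W) = (2 + l)/(4 + W) (V(l, W) = (l + 2)/(W + 4) = (2 + l)/(4 + W))
Y(h) = -125 - 8/(4 + h) (Y(h) = (152 - 277) + (2 - 10)/(4 + h) = -125 - 8/(4 + h))
1/(Y(U(-29)) + s) = 1/((-508 - 125*(-29))/(4 - 29) - 143050) = 1/((-508 + 3625)/(-25) - 143050) = 1/(-1/25*3117 - 143050) = 1/(-3117/25 - 143050) = 1/(-3579367/25) = -25/3579367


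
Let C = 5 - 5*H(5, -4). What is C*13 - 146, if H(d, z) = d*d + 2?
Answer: -1836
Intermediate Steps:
H(d, z) = 2 + d² (H(d, z) = d² + 2 = 2 + d²)
C = -130 (C = 5 - 5*(2 + 5²) = 5 - 5*(2 + 25) = 5 - 5*27 = 5 - 135 = -130)
C*13 - 146 = -130*13 - 146 = -1690 - 146 = -1836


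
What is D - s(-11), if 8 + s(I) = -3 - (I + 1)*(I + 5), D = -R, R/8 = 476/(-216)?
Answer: 2393/27 ≈ 88.630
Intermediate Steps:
R = -476/27 (R = 8*(476/(-216)) = 8*(476*(-1/216)) = 8*(-119/54) = -476/27 ≈ -17.630)
D = 476/27 (D = -1*(-476/27) = 476/27 ≈ 17.630)
s(I) = -11 - (1 + I)*(5 + I) (s(I) = -8 + (-3 - (I + 1)*(I + 5)) = -8 + (-3 - (1 + I)*(5 + I)) = -11 - (1 + I)*(5 + I))
D - s(-11) = 476/27 - (-16 - 1*(-11)**2 - 6*(-11)) = 476/27 - (-16 - 1*121 + 66) = 476/27 - (-16 - 121 + 66) = 476/27 - 1*(-71) = 476/27 + 71 = 2393/27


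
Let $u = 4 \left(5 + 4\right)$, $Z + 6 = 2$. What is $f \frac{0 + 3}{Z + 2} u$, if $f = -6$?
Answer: $324$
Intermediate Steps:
$Z = -4$ ($Z = -6 + 2 = -4$)
$u = 36$ ($u = 4 \cdot 9 = 36$)
$f \frac{0 + 3}{Z + 2} u = - 6 \frac{0 + 3}{-4 + 2} \cdot 36 = - 6 \frac{3}{-2} \cdot 36 = - 6 \cdot 3 \left(- \frac{1}{2}\right) 36 = \left(-6\right) \left(- \frac{3}{2}\right) 36 = 9 \cdot 36 = 324$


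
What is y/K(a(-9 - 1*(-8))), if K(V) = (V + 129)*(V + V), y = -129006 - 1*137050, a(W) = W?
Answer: 33257/32 ≈ 1039.3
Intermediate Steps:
y = -266056 (y = -129006 - 137050 = -266056)
K(V) = 2*V*(129 + V) (K(V) = (129 + V)*(2*V) = 2*V*(129 + V))
y/K(a(-9 - 1*(-8))) = -266056*1/(2*(-9 - 1*(-8))*(129 + (-9 - 1*(-8)))) = -266056*1/(2*(-9 + 8)*(129 + (-9 + 8))) = -266056*(-1/(2*(129 - 1))) = -266056/(2*(-1)*128) = -266056/(-256) = -266056*(-1/256) = 33257/32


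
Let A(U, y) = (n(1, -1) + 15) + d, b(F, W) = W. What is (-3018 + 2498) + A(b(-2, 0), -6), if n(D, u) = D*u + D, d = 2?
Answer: -503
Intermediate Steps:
n(D, u) = D + D*u
A(U, y) = 17 (A(U, y) = (1*(1 - 1) + 15) + 2 = (1*0 + 15) + 2 = (0 + 15) + 2 = 15 + 2 = 17)
(-3018 + 2498) + A(b(-2, 0), -6) = (-3018 + 2498) + 17 = -520 + 17 = -503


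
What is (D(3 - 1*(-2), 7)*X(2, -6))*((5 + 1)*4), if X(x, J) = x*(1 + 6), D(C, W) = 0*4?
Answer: 0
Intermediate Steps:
D(C, W) = 0
X(x, J) = 7*x (X(x, J) = x*7 = 7*x)
(D(3 - 1*(-2), 7)*X(2, -6))*((5 + 1)*4) = (0*(7*2))*((5 + 1)*4) = (0*14)*(6*4) = 0*24 = 0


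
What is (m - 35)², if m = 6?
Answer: 841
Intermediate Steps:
(m - 35)² = (6 - 35)² = (-29)² = 841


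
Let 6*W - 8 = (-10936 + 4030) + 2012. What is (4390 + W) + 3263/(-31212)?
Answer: 111600445/31212 ≈ 3575.6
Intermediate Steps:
W = -2443/3 (W = 4/3 + ((-10936 + 4030) + 2012)/6 = 4/3 + (-6906 + 2012)/6 = 4/3 + (1/6)*(-4894) = 4/3 - 2447/3 = -2443/3 ≈ -814.33)
(4390 + W) + 3263/(-31212) = (4390 - 2443/3) + 3263/(-31212) = 10727/3 + 3263*(-1/31212) = 10727/3 - 3263/31212 = 111600445/31212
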